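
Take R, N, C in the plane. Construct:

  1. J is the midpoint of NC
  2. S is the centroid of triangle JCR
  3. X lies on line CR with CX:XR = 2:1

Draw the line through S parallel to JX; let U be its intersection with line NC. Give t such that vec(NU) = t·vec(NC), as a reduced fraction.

Work in coordinates with R = (0, 0), N = (1, 0), C = (0, 1).
1. J is the midpoint of NC ⇒ J = (1/2, 1/2)
2. S is the centroid of triangle JCR ⇒ S = (1/6, 1/2)
3. X lies on line CR with CX:XR = 2:1 ⇒ X = (0, 1/3)
through S parallel to JX: direction (-1/2, -1/6); meets NC at U = (5/12, 7/12)
U = N + t·(C−N) with t = 7/12

t = 7/12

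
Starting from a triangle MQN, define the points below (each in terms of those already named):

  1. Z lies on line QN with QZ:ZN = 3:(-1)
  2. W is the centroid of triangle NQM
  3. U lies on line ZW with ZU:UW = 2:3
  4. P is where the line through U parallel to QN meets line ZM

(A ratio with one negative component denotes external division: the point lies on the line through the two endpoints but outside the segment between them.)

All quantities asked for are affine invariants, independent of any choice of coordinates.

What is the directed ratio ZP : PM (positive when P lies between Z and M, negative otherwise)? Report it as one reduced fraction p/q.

ZP:PM = 2/13

Choose coordinates M = (0, 0), Q = (1, 0), N = (0, 1).
1. Z lies on line QN with QZ:ZN = 3:(-1) ⇒ Z = (-1/2, 3/2)
2. W is the centroid of triangle NQM ⇒ W = (1/3, 1/3)
3. U lies on line ZW with ZU:UW = 2:3 ⇒ U = (-1/6, 31/30)
4. P is where the line through U parallel to QN meets line ZM ⇒ P = (-13/30, 13/10)
P = Z + t·(M−Z) with t = 2/15, so ZP:PM = t:(1−t) = 2/15:13/15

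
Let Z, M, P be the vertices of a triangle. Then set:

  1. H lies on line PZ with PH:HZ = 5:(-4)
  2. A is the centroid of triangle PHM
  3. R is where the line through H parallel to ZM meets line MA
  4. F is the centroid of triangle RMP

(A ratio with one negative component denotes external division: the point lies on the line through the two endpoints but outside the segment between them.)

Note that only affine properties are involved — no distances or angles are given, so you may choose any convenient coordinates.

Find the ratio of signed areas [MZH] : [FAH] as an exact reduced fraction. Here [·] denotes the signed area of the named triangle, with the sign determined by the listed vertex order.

Work in coordinates with Z = (0, 0), M = (1, 0), P = (0, 1).
1. H lies on line PZ with PH:HZ = 5:(-4) ⇒ H = (0, -4)
2. A is the centroid of triangle PHM ⇒ A = (1/3, -1)
3. R is where the line through H parallel to ZM meets line MA ⇒ R = (-5/3, -4)
4. F is the centroid of triangle RMP ⇒ F = (-2/9, -1)
2·[MZH] = 4, 2·[FAH] = -5/3
[MZH]:[FAH] = 4:-5/3 = -12/5

[MZH]:[FAH] = -12/5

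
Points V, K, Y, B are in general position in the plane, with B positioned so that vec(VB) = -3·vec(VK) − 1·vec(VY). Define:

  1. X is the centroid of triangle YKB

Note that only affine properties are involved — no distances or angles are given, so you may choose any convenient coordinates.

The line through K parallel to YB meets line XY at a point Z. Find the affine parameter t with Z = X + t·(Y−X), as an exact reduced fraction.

t = -2

Work in coordinates with V = (0, 0), K = (1, 0), Y = (0, 1), B = (-3, -1).
1. X is the centroid of triangle YKB ⇒ X = (-2/3, 0)
through K parallel to YB: direction (-3, -2); meets XY at Z = (-2, -2)
Z = X + t·(Y−X) with t = -2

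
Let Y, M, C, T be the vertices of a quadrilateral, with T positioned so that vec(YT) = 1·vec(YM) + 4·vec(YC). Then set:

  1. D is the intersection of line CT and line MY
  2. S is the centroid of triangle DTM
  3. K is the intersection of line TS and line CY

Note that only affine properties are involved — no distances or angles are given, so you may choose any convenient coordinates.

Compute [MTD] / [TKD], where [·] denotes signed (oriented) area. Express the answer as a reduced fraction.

Assign Y = (0, 0), M = (1, 0), C = (0, 1), T = (1, 4) — the answer is frame-independent, so this choice is without loss of generality.
1. D is the intersection of line CT and line MY ⇒ D = (-1/3, 0)
2. S is the centroid of triangle DTM ⇒ S = (5/9, 4/3)
3. K is the intersection of line TS and line CY ⇒ K = (0, -2)
2·[MTD] = 16/3, 2·[TKD] = -4
[MTD]:[TKD] = 16/3:-4 = -4/3

[MTD]:[TKD] = -4/3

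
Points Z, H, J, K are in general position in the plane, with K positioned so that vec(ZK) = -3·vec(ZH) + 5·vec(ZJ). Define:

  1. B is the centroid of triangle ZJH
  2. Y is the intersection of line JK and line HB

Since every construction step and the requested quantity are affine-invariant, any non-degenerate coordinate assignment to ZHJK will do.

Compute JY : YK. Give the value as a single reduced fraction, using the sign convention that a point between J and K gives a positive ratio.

JY:YK = -1/6

Set Z = (0, 0), H = (1, 0), J = (0, 1), K = (-3, 5); any affine frame gives the same invariant.
1. B is the centroid of triangle ZJH ⇒ B = (1/3, 1/3)
2. Y is the intersection of line JK and line HB ⇒ Y = (3/5, 1/5)
Y = J + t·(K−J) with t = -1/5, so JY:YK = t:(1−t) = -1/5:6/5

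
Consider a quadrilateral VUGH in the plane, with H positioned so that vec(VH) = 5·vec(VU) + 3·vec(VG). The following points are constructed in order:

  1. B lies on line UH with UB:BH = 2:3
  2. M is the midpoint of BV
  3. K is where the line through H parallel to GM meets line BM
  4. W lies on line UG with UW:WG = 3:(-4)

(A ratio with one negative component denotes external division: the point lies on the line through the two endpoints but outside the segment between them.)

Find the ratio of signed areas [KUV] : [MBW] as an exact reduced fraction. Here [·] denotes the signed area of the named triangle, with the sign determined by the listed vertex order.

[KUV]:[MBW] = 118/273

Assign V = (0, 0), U = (1, 0), G = (0, 1), H = (5, 3) — the answer is frame-independent, so this choice is without loss of generality.
1. B lies on line UH with UB:BH = 2:3 ⇒ B = (13/5, 6/5)
2. M is the midpoint of BV ⇒ M = (13/10, 3/5)
3. K is where the line through H parallel to GM meets line BM ⇒ K = (59/10, 177/65)
4. W lies on line UG with UW:WG = 3:(-4) ⇒ W = (4, -3)
2·[KUV] = -177/65, 2·[MBW] = -63/10
[KUV]:[MBW] = -177/65:-63/10 = 118/273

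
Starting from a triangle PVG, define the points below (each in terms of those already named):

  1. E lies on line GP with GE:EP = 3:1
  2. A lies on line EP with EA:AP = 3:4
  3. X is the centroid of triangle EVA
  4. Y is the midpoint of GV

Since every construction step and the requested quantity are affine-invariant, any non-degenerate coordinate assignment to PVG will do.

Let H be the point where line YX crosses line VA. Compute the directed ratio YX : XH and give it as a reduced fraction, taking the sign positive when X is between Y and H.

YX:XH = 11

Set P = (0, 0), V = (1, 0), G = (0, 1); any affine frame gives the same invariant.
1. E lies on line GP with GE:EP = 3:1 ⇒ E = (0, 1/4)
2. A lies on line EP with EA:AP = 3:4 ⇒ A = (0, 1/7)
3. X is the centroid of triangle EVA ⇒ X = (1/3, 11/84)
4. Y is the midpoint of GV ⇒ Y = (1/2, 1/2)
line YX meets VA at H = (7/22, 15/154)
X = Y + t·(H−Y) with t = 11/12, so YX:XH = 11/12:1/12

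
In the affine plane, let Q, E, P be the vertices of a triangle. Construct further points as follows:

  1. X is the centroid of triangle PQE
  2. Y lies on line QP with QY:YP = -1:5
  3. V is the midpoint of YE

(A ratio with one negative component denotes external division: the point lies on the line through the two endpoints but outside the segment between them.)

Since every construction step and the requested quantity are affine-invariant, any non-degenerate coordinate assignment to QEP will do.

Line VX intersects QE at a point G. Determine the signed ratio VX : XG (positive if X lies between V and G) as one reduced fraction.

VX:XG = -11/8

Assign Q = (0, 0), E = (1, 0), P = (0, 1) — the answer is frame-independent, so this choice is without loss of generality.
1. X is the centroid of triangle PQE ⇒ X = (1/3, 1/3)
2. Y lies on line QP with QY:YP = -1:5 ⇒ Y = (0, -1/4)
3. V is the midpoint of YE ⇒ V = (1/2, -1/8)
line VX meets QE at G = (5/11, 0)
X = V + t·(G−V) with t = 11/3, so VX:XG = 11/3:-8/3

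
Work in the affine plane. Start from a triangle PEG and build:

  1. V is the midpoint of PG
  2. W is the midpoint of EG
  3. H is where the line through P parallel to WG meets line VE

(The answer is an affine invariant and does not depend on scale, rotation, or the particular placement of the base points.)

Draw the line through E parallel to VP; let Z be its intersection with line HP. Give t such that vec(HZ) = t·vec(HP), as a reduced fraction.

t = 2

Choose coordinates P = (0, 0), E = (1, 0), G = (0, 1).
1. V is the midpoint of PG ⇒ V = (0, 1/2)
2. W is the midpoint of EG ⇒ W = (1/2, 1/2)
3. H is where the line through P parallel to WG meets line VE ⇒ H = (-1, 1)
through E parallel to VP: direction (0, -1/2); meets HP at Z = (1, -1)
Z = H + t·(P−H) with t = 2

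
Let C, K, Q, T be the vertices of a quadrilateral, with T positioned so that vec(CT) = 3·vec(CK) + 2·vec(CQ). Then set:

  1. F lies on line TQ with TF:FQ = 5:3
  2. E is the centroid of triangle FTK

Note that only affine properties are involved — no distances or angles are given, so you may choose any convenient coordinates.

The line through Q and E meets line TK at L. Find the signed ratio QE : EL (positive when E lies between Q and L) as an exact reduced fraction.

QE:EL = 19/5

Assign C = (0, 0), K = (1, 0), Q = (0, 1), T = (3, 2) — the answer is frame-independent, so this choice is without loss of generality.
1. F lies on line TQ with TF:FQ = 5:3 ⇒ F = (9/8, 11/8)
2. E is the centroid of triangle FTK ⇒ E = (41/24, 9/8)
line QE meets TK at L = (41/19, 22/19)
E = Q + t·(L−Q) with t = 19/24, so QE:EL = 19/24:5/24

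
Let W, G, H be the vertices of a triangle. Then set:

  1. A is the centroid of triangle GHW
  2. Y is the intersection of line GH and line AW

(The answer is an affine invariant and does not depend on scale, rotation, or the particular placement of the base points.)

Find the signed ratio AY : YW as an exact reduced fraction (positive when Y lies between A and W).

AY:YW = -1/3

Assign W = (0, 0), G = (1, 0), H = (0, 1) — the answer is frame-independent, so this choice is without loss of generality.
1. A is the centroid of triangle GHW ⇒ A = (1/3, 1/3)
2. Y is the intersection of line GH and line AW ⇒ Y = (1/2, 1/2)
Y = A + t·(W−A) with t = -1/2, so AY:YW = t:(1−t) = -1/2:3/2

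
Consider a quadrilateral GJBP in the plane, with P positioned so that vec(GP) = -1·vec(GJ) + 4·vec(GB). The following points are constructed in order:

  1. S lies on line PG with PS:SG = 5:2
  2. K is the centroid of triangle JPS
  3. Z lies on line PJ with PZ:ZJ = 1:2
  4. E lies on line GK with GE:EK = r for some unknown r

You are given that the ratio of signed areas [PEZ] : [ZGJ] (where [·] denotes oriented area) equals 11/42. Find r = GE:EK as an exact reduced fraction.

Choose coordinates G = (0, 0), J = (1, 0), B = (0, 1), P = (-1, 4).
1. S lies on line PG with PS:SG = 5:2 ⇒ S = (-2/7, 8/7)
2. K is the centroid of triangle JPS ⇒ K = (-2/21, 12/7)
3. Z lies on line PJ with PZ:ZJ = 1:2 ⇒ Z = (-1/3, 8/3)
4. With GE:EK = r, write λ = r/(r+1) so E = G + λ·(K−G); E is affine-linear in λ
Every point depending on E is an affine combination of E and λ-independent points, so each such coordinate is linear in λ; the λ² term in each signed area is a multiple of (K−G)×(K−G) = 0, so 2·[PEZ] and 2·[ZGJ] are each linear in λ. Evaluating at λ=0 and λ=1:
  2·[PEZ] = -64/63·λ + 4/3,   2·[ZGJ] = 8/3
So [PEZ]:[ZGJ] = (-64/63·λ + 4/3) / (8/3). Setting this equal to 11/42:
  -64/63·λ + 4/3 = 11/42·(8/3)  ⇒  λ = 5/8
Then r = λ/(1−λ) = (5/8)/(3/8) = 5/3. Check: with r = 5/3, E = (-5/84, 15/14) and [PEZ]:[ZGJ] = 11/42 as required.

r = 5/3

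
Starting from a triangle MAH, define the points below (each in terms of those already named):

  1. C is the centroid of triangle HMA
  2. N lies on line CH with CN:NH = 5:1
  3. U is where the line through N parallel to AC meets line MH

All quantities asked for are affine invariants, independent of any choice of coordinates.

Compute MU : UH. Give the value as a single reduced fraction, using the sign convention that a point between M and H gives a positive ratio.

Set M = (0, 0), A = (1, 0), H = (0, 1); any affine frame gives the same invariant.
1. C is the centroid of triangle HMA ⇒ C = (1/3, 1/3)
2. N lies on line CH with CN:NH = 5:1 ⇒ N = (1/18, 8/9)
3. U is where the line through N parallel to AC meets line MH ⇒ U = (0, 11/12)
U = M + t·(H−M) with t = 11/12, so MU:UH = t:(1−t) = 11/12:1/12

MU:UH = 11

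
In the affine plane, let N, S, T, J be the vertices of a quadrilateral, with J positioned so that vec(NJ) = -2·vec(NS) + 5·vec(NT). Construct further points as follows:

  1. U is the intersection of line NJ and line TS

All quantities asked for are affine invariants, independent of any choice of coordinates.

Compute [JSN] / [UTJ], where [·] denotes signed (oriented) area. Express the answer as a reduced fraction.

[JSN]:[UTJ] = -15/4

Work in coordinates with N = (0, 0), S = (1, 0), T = (0, 1), J = (-2, 5).
1. U is the intersection of line NJ and line TS ⇒ U = (-2/3, 5/3)
2·[JSN] = -5, 2·[UTJ] = 4/3
[JSN]:[UTJ] = -5:4/3 = -15/4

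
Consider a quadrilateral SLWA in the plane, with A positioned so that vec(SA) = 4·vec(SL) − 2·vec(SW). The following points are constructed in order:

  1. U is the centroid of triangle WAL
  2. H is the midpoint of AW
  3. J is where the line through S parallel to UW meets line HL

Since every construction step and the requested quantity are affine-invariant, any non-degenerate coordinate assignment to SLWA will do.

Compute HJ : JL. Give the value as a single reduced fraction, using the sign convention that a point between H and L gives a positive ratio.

HJ:JL = -11/8

Set S = (0, 0), L = (1, 0), W = (0, 1), A = (4, -2); any affine frame gives the same invariant.
1. U is the centroid of triangle WAL ⇒ U = (5/3, -1/3)
2. H is the midpoint of AW ⇒ H = (2, -1/2)
3. J is where the line through S parallel to UW meets line HL ⇒ J = (-5/3, 4/3)
J = H + t·(L−H) with t = 11/3, so HJ:JL = t:(1−t) = 11/3:-8/3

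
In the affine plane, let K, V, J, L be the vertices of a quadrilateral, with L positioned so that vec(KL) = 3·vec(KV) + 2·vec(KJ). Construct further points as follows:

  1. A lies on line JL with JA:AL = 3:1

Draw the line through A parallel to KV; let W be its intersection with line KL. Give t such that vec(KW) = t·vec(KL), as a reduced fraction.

Work in coordinates with K = (0, 0), V = (1, 0), J = (0, 1), L = (3, 2).
1. A lies on line JL with JA:AL = 3:1 ⇒ A = (9/4, 7/4)
through A parallel to KV: direction (1, 0); meets KL at W = (21/8, 7/4)
W = K + t·(L−K) with t = 7/8

t = 7/8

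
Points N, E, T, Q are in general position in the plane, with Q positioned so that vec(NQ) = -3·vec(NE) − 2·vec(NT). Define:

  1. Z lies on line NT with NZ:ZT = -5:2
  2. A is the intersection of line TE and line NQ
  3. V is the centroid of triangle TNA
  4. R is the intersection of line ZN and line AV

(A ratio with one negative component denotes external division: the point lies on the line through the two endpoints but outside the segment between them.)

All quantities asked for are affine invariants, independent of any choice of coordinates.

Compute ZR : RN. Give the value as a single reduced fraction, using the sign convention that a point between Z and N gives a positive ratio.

ZR:RN = 7/3

Set N = (0, 0), E = (1, 0), T = (0, 1), Q = (-3, -2); any affine frame gives the same invariant.
1. Z lies on line NT with NZ:ZT = -5:2 ⇒ Z = (0, 5/3)
2. A is the intersection of line TE and line NQ ⇒ A = (3/5, 2/5)
3. V is the centroid of triangle TNA ⇒ V = (1/5, 7/15)
4. R is the intersection of line ZN and line AV ⇒ R = (0, 1/2)
R = Z + t·(N−Z) with t = 7/10, so ZR:RN = t:(1−t) = 7/10:3/10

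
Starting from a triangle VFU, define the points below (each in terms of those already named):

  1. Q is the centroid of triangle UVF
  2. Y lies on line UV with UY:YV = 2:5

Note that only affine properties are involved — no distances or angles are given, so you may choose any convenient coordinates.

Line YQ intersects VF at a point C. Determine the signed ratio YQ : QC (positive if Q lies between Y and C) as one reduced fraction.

Work in coordinates with V = (0, 0), F = (1, 0), U = (0, 1).
1. Q is the centroid of triangle UVF ⇒ Q = (1/3, 1/3)
2. Y lies on line UV with UY:YV = 2:5 ⇒ Y = (0, 5/7)
line YQ meets VF at C = (5/8, 0)
Q = Y + t·(C−Y) with t = 8/15, so YQ:QC = 8/15:7/15

YQ:QC = 8/7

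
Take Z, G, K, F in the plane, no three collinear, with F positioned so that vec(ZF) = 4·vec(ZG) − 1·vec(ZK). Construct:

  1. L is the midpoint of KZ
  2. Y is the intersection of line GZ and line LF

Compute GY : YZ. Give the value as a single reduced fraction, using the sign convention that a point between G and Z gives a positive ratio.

GY:YZ = -1/4

Choose coordinates Z = (0, 0), G = (1, 0), K = (0, 1), F = (4, -1).
1. L is the midpoint of KZ ⇒ L = (0, 1/2)
2. Y is the intersection of line GZ and line LF ⇒ Y = (4/3, 0)
Y = G + t·(Z−G) with t = -1/3, so GY:YZ = t:(1−t) = -1/3:4/3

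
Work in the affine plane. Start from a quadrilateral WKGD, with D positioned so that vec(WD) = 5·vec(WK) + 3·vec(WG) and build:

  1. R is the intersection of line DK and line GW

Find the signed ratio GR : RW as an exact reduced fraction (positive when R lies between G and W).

Assign W = (0, 0), K = (1, 0), G = (0, 1), D = (5, 3) — the answer is frame-independent, so this choice is without loss of generality.
1. R is the intersection of line DK and line GW ⇒ R = (0, -3/4)
R = G + t·(W−G) with t = 7/4, so GR:RW = t:(1−t) = 7/4:-3/4

GR:RW = -7/3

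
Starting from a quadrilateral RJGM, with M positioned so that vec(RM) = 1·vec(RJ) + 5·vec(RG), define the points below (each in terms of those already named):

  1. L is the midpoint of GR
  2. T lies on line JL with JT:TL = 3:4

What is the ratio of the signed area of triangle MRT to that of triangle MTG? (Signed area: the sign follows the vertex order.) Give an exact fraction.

Choose coordinates R = (0, 0), J = (1, 0), G = (0, 1), M = (1, 5).
1. L is the midpoint of GR ⇒ L = (0, 1/2)
2. T lies on line JL with JT:TL = 3:4 ⇒ T = (4/7, 3/14)
2·[MRT] = 37/14, 2·[MTG] = -43/14
[MRT]:[MTG] = 37/14:-43/14 = -37/43

[MRT]:[MTG] = -37/43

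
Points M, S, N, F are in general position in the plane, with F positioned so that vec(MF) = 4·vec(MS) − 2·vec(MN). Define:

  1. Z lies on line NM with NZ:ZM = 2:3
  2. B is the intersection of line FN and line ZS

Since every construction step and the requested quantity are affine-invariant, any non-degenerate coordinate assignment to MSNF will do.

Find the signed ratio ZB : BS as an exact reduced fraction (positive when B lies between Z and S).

Work in coordinates with M = (0, 0), S = (1, 0), N = (0, 1), F = (4, -2).
1. Z lies on line NM with NZ:ZM = 2:3 ⇒ Z = (0, 3/5)
2. B is the intersection of line FN and line ZS ⇒ B = (8/3, -1)
B = Z + t·(S−Z) with t = 8/3, so ZB:BS = t:(1−t) = 8/3:-5/3

ZB:BS = -8/5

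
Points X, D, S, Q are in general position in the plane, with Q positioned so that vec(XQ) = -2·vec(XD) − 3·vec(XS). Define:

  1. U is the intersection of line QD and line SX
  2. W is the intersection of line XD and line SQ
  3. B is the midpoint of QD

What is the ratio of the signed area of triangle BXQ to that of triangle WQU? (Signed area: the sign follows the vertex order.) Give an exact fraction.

[BXQ]:[WQU] = 1/2

Work in coordinates with X = (0, 0), D = (1, 0), S = (0, 1), Q = (-2, -3).
1. U is the intersection of line QD and line SX ⇒ U = (0, -1)
2. W is the intersection of line XD and line SQ ⇒ W = (-1/2, 0)
3. B is the midpoint of QD ⇒ B = (-1/2, -3/2)
2·[BXQ] = 3/2, 2·[WQU] = 3
[BXQ]:[WQU] = 3/2:3 = 1/2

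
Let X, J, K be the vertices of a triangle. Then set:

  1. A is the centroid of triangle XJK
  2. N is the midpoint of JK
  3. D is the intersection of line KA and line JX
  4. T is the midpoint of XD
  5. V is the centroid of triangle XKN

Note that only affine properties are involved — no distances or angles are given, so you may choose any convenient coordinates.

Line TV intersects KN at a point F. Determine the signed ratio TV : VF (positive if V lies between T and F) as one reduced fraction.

Assign X = (0, 0), J = (1, 0), K = (0, 1) — the answer is frame-independent, so this choice is without loss of generality.
1. A is the centroid of triangle XJK ⇒ A = (1/3, 1/3)
2. N is the midpoint of JK ⇒ N = (1/2, 1/2)
3. D is the intersection of line KA and line JX ⇒ D = (1/2, 0)
4. T is the midpoint of XD ⇒ T = (1/4, 0)
5. V is the centroid of triangle XKN ⇒ V = (1/6, 1/2)
line TV meets KN at F = (1/10, 9/10)
V = T + t·(F−T) with t = 5/9, so TV:VF = 5/9:4/9

TV:VF = 5/4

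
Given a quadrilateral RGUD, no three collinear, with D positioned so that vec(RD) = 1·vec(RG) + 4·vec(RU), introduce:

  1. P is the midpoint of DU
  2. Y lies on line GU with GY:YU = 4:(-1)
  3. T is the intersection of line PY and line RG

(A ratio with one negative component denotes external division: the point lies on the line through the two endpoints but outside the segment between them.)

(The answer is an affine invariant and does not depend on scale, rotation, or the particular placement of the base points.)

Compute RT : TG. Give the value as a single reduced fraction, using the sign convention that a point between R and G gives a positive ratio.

RT:TG = -9/16

Choose coordinates R = (0, 0), G = (1, 0), U = (0, 1), D = (1, 4).
1. P is the midpoint of DU ⇒ P = (1/2, 5/2)
2. Y lies on line GU with GY:YU = 4:(-1) ⇒ Y = (-1/3, 4/3)
3. T is the intersection of line PY and line RG ⇒ T = (-9/7, 0)
T = R + t·(G−R) with t = -9/7, so RT:TG = t:(1−t) = -9/7:16/7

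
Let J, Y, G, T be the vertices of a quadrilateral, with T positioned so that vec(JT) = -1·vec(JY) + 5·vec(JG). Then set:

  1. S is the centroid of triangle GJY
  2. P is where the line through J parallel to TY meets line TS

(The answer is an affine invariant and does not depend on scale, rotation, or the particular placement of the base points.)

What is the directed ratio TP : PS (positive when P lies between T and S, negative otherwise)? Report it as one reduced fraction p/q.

Set J = (0, 0), Y = (1, 0), G = (0, 1), T = (-1, 5); any affine frame gives the same invariant.
1. S is the centroid of triangle GJY ⇒ S = (1/3, 1/3)
2. P is where the line through J parallel to TY meets line TS ⇒ P = (3/2, -15/4)
P = T + t·(S−T) with t = 15/8, so TP:PS = t:(1−t) = 15/8:-7/8

TP:PS = -15/7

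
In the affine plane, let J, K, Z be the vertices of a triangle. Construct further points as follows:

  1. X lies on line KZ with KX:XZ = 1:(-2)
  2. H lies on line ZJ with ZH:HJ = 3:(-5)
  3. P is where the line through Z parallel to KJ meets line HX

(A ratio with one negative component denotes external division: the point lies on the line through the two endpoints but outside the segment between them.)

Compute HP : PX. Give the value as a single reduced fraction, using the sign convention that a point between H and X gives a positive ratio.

Work in coordinates with J = (0, 0), K = (1, 0), Z = (0, 1).
1. X lies on line KZ with KX:XZ = 1:(-2) ⇒ X = (2, -1)
2. H lies on line ZJ with ZH:HJ = 3:(-5) ⇒ H = (0, 5/2)
3. P is where the line through Z parallel to KJ meets line HX ⇒ P = (6/7, 1)
P = H + t·(X−H) with t = 3/7, so HP:PX = t:(1−t) = 3/7:4/7

HP:PX = 3/4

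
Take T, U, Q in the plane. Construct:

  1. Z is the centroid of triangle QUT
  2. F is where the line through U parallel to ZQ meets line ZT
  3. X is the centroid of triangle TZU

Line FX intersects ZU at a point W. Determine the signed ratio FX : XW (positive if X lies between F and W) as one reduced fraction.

Assign T = (0, 0), U = (1, 0), Q = (0, 1) — the answer is frame-independent, so this choice is without loss of generality.
1. Z is the centroid of triangle QUT ⇒ Z = (1/3, 1/3)
2. F is where the line through U parallel to ZQ meets line ZT ⇒ F = (2/3, 2/3)
3. X is the centroid of triangle TZU ⇒ X = (4/9, 1/9)
line FX meets ZU at W = (1/2, 1/4)
X = F + t·(W−F) with t = 4/3, so FX:XW = 4/3:-1/3

FX:XW = -4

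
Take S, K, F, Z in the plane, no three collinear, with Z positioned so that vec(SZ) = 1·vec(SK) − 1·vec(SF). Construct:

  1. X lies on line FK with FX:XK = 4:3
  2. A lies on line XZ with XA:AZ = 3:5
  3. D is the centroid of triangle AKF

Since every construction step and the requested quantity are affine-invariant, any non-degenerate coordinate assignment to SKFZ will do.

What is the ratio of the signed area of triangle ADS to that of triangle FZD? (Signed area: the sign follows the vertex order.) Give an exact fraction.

[ADS]:[FZD] = 47/76

Assign S = (0, 0), K = (1, 0), F = (0, 1), Z = (1, -1) — the answer is frame-independent, so this choice is without loss of generality.
1. X lies on line FK with FX:XK = 4:3 ⇒ X = (4/7, 3/7)
2. A lies on line XZ with XA:AZ = 3:5 ⇒ A = (41/56, -3/28)
3. D is the centroid of triangle AKF ⇒ D = (97/168, 25/84)
2·[ADS] = 47/168, 2·[FZD] = 19/42
[ADS]:[FZD] = 47/168:19/42 = 47/76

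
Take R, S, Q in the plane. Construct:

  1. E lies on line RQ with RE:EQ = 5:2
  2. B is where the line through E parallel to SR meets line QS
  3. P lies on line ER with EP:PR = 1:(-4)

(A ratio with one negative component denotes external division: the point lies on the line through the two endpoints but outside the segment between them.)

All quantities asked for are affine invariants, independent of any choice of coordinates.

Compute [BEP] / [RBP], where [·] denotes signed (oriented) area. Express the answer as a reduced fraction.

Work in coordinates with R = (0, 0), S = (1, 0), Q = (0, 1).
1. E lies on line RQ with RE:EQ = 5:2 ⇒ E = (0, 5/7)
2. B is where the line through E parallel to SR meets line QS ⇒ B = (2/7, 5/7)
3. P lies on line ER with EP:PR = 1:(-4) ⇒ P = (0, 20/21)
2·[BEP] = -10/147, 2·[RBP] = 40/147
[BEP]:[RBP] = -10/147:40/147 = -1/4

[BEP]:[RBP] = -1/4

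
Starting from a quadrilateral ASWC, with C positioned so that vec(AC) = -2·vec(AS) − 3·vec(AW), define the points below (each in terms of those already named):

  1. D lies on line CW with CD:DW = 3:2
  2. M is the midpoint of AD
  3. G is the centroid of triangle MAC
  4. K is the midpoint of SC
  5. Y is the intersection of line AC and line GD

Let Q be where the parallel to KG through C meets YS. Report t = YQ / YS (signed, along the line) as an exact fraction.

t = -17/18

Assign A = (0, 0), S = (1, 0), W = (0, 1), C = (-2, -3) — the answer is frame-independent, so this choice is without loss of generality.
1. D lies on line CW with CD:DW = 3:2 ⇒ D = (-4/5, -3/5)
2. M is the midpoint of AD ⇒ M = (-2/5, -3/10)
3. G is the centroid of triangle MAC ⇒ G = (-4/5, -11/10)
4. K is the midpoint of SC ⇒ K = (-1/2, -3/2)
5. Y is the intersection of line AC and line GD ⇒ Y = (-4/5, -6/5)
through C parallel to KG: direction (-3/10, 2/5); meets YS at Q = (-5/2, -7/3)
Q = Y + t·(S−Y) with t = -17/18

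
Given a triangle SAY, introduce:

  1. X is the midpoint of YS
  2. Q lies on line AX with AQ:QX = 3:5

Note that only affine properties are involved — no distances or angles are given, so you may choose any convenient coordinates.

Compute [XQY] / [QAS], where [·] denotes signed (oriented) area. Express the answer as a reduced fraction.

Assign S = (0, 0), A = (1, 0), Y = (0, 1) — the answer is frame-independent, so this choice is without loss of generality.
1. X is the midpoint of YS ⇒ X = (0, 1/2)
2. Q lies on line AX with AQ:QX = 3:5 ⇒ Q = (5/8, 3/16)
2·[XQY] = 5/16, 2·[QAS] = -3/16
[XQY]:[QAS] = 5/16:-3/16 = -5/3

[XQY]:[QAS] = -5/3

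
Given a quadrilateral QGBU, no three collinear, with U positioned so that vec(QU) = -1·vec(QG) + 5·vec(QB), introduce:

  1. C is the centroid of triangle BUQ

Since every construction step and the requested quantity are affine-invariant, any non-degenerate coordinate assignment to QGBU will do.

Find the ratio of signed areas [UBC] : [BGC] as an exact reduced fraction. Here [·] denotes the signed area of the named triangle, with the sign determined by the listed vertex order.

[UBC]:[BGC] = -1/2

Work in coordinates with Q = (0, 0), G = (1, 0), B = (0, 1), U = (-1, 5).
1. C is the centroid of triangle BUQ ⇒ C = (-1/3, 2)
2·[UBC] = -1/3, 2·[BGC] = 2/3
[UBC]:[BGC] = -1/3:2/3 = -1/2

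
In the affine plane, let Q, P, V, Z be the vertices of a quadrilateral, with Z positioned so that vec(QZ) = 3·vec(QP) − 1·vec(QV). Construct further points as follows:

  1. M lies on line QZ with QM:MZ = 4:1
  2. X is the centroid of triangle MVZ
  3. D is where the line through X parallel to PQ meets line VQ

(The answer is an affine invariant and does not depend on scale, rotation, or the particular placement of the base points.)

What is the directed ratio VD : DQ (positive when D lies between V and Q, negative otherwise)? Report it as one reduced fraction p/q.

VD:DQ = -19/4

Work in coordinates with Q = (0, 0), P = (1, 0), V = (0, 1), Z = (3, -1).
1. M lies on line QZ with QM:MZ = 4:1 ⇒ M = (12/5, -4/5)
2. X is the centroid of triangle MVZ ⇒ X = (9/5, -4/15)
3. D is where the line through X parallel to PQ meets line VQ ⇒ D = (0, -4/15)
D = V + t·(Q−V) with t = 19/15, so VD:DQ = t:(1−t) = 19/15:-4/15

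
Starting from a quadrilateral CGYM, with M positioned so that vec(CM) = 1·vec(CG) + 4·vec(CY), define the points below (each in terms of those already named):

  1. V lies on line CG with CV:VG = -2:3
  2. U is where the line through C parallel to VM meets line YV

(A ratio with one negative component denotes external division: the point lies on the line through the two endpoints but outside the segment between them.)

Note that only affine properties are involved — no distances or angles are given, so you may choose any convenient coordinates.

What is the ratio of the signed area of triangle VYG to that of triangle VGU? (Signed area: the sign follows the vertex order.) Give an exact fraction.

[VYG]:[VGU] = -5/8

Work in coordinates with C = (0, 0), G = (1, 0), Y = (0, 1), M = (1, 4).
1. V lies on line CG with CV:VG = -2:3 ⇒ V = (-2, 0)
2. U is where the line through C parallel to VM meets line YV ⇒ U = (6/5, 8/5)
2·[VYG] = -3, 2·[VGU] = 24/5
[VYG]:[VGU] = -3:24/5 = -5/8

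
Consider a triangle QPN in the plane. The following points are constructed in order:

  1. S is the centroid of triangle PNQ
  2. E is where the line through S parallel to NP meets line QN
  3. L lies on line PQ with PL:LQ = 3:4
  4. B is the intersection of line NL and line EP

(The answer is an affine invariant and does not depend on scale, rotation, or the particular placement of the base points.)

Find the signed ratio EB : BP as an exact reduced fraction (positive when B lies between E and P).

Choose coordinates Q = (0, 0), P = (1, 0), N = (0, 1).
1. S is the centroid of triangle PNQ ⇒ S = (1/3, 1/3)
2. E is where the line through S parallel to NP meets line QN ⇒ E = (0, 2/3)
3. L lies on line PQ with PL:LQ = 3:4 ⇒ L = (4/7, 0)
4. B is the intersection of line NL and line EP ⇒ B = (4/13, 6/13)
B = E + t·(P−E) with t = 4/13, so EB:BP = t:(1−t) = 4/13:9/13

EB:BP = 4/9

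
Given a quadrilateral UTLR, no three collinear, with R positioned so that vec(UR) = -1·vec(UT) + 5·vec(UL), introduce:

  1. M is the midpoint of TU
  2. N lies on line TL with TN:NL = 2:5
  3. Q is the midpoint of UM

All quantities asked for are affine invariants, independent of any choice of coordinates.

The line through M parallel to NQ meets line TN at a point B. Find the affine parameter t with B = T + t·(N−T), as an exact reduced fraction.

Choose coordinates U = (0, 0), T = (1, 0), L = (0, 1), R = (-1, 5).
1. M is the midpoint of TU ⇒ M = (1/2, 0)
2. N lies on line TL with TN:NL = 2:5 ⇒ N = (5/7, 2/7)
3. Q is the midpoint of UM ⇒ Q = (1/4, 0)
through M parallel to NQ: direction (-13/28, -2/7); meets TN at B = (17/21, 4/21)
B = T + t·(N−T) with t = 2/3

t = 2/3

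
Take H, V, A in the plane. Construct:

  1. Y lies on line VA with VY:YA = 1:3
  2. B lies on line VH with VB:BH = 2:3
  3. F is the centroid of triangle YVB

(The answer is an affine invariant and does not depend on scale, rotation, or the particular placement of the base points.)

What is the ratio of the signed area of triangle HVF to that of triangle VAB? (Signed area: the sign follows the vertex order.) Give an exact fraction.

Work in coordinates with H = (0, 0), V = (1, 0), A = (0, 1).
1. Y lies on line VA with VY:YA = 1:3 ⇒ Y = (3/4, 1/4)
2. B lies on line VH with VB:BH = 2:3 ⇒ B = (3/5, 0)
3. F is the centroid of triangle YVB ⇒ F = (47/60, 1/12)
2·[HVF] = 1/12, 2·[VAB] = 2/5
[HVF]:[VAB] = 1/12:2/5 = 5/24

[HVF]:[VAB] = 5/24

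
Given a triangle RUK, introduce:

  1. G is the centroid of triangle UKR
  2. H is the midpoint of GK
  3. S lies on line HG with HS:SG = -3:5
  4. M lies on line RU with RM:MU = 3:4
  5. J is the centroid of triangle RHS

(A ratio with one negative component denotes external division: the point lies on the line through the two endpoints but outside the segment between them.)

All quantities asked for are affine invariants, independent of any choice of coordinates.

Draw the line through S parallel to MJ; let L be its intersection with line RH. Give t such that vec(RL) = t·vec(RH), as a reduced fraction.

Work in coordinates with R = (0, 0), U = (1, 0), K = (0, 1).
1. G is the centroid of triangle UKR ⇒ G = (1/3, 1/3)
2. H is the midpoint of GK ⇒ H = (1/6, 2/3)
3. S lies on line HG with HS:SG = -3:5 ⇒ S = (-1/12, 7/6)
4. M lies on line RU with RM:MU = 3:4 ⇒ M = (3/7, 0)
5. J is the centroid of triangle RHS ⇒ J = (1/36, 11/18)
through S parallel to MJ: direction (-101/252, 11/18); meets RH at L = (35/186, 70/93)
L = R + t·(H−R) with t = 35/31

t = 35/31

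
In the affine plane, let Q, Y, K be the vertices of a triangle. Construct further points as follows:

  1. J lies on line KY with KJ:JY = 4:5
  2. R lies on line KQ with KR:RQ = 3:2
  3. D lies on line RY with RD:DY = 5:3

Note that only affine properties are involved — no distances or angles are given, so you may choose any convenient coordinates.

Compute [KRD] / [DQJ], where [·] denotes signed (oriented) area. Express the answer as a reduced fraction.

[KRD]:[DQJ] = -135/101

Set Q = (0, 0), Y = (1, 0), K = (0, 1); any affine frame gives the same invariant.
1. J lies on line KY with KJ:JY = 4:5 ⇒ J = (4/9, 5/9)
2. R lies on line KQ with KR:RQ = 3:2 ⇒ R = (0, 2/5)
3. D lies on line RY with RD:DY = 5:3 ⇒ D = (5/8, 3/20)
2·[KRD] = 3/8, 2·[DQJ] = -101/360
[KRD]:[DQJ] = 3/8:-101/360 = -135/101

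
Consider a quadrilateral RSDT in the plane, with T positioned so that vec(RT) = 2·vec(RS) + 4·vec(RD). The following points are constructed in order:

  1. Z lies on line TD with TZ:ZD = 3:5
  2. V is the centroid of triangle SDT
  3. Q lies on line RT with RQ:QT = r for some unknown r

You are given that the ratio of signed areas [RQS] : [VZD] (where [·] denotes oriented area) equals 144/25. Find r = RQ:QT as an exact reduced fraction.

Work in coordinates with R = (0, 0), S = (1, 0), D = (0, 1), T = (2, 4).
1. Z lies on line TD with TZ:ZD = 3:5 ⇒ Z = (5/4, 23/8)
2. V is the centroid of triangle SDT ⇒ V = (1, 5/3)
3. With RQ:QT = r, write λ = r/(r+1) so Q = R + λ·(T−R); Q is affine-linear in λ
Every point depending on Q is an affine combination of Q and λ-independent points, so each such coordinate is linear in λ; the λ² term in each signed area is a multiple of (T−R)×(T−R) = 0, so 2·[RQS] and 2·[VZD] are each linear in λ. Evaluating at λ=0 and λ=1:
  2·[RQS] = -4·λ,   2·[VZD] = 25/24
So [RQS]:[VZD] = (-4·λ) / (25/24). Setting this equal to 144/25:
  -4·λ = 144/25·(25/24)  ⇒  λ = -3/2
Then r = λ/(1−λ) = (-3/2)/(5/2) = -3/5. Check: with r = -3/5, Q = (-3, -6) and [RQS]:[VZD] = 144/25 as required.

r = -3/5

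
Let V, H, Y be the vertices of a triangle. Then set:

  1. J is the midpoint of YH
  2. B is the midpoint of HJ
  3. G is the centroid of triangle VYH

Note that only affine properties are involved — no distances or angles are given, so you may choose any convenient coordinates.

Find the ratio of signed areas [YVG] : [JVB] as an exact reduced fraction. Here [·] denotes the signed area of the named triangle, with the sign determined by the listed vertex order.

[YVG]:[JVB] = 4/3

Choose coordinates V = (0, 0), H = (1, 0), Y = (0, 1).
1. J is the midpoint of YH ⇒ J = (1/2, 1/2)
2. B is the midpoint of HJ ⇒ B = (3/4, 1/4)
3. G is the centroid of triangle VYH ⇒ G = (1/3, 1/3)
2·[YVG] = 1/3, 2·[JVB] = 1/4
[YVG]:[JVB] = 1/3:1/4 = 4/3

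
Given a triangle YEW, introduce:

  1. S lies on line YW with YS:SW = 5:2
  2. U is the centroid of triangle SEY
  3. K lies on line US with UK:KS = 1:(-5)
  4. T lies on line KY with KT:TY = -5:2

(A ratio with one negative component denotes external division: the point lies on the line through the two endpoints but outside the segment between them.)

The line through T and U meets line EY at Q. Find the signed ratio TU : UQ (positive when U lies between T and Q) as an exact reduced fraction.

Work in coordinates with Y = (0, 0), E = (1, 0), W = (0, 1).
1. S lies on line YW with YS:SW = 5:2 ⇒ S = (0, 5/7)
2. U is the centroid of triangle SEY ⇒ U = (1/3, 5/21)
3. K lies on line US with UK:KS = 1:(-5) ⇒ K = (5/12, 5/42)
4. T lies on line KY with KT:TY = -5:2 ⇒ T = (-5/18, -5/63)
line TU meets EY at Q = (-1/8, 0)
U = T + t·(Q−T) with t = 4, so TU:UQ = 4:-3

TU:UQ = -4/3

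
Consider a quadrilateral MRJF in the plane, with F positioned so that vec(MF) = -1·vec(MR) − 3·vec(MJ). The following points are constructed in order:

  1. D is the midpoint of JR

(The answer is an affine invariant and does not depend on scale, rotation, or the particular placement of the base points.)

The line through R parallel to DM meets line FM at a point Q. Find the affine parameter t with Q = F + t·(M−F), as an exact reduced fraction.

Set M = (0, 0), R = (1, 0), J = (0, 1), F = (-1, -3); any affine frame gives the same invariant.
1. D is the midpoint of JR ⇒ D = (1/2, 1/2)
through R parallel to DM: direction (-1/2, -1/2); meets FM at Q = (-1/2, -3/2)
Q = F + t·(M−F) with t = 1/2

t = 1/2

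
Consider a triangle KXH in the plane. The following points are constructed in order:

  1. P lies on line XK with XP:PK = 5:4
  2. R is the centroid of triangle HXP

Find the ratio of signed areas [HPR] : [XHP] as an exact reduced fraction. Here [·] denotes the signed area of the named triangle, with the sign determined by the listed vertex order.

Assign K = (0, 0), X = (1, 0), H = (0, 1) — the answer is frame-independent, so this choice is without loss of generality.
1. P lies on line XK with XP:PK = 5:4 ⇒ P = (4/9, 0)
2. R is the centroid of triangle HXP ⇒ R = (13/27, 1/3)
2·[HPR] = 5/27, 2·[XHP] = 5/9
[HPR]:[XHP] = 5/27:5/9 = 1/3

[HPR]:[XHP] = 1/3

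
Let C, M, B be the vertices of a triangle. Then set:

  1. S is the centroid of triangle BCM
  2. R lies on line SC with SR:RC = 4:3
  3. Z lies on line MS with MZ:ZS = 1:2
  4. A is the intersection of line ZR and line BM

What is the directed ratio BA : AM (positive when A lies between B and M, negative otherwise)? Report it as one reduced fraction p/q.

Assign C = (0, 0), M = (1, 0), B = (0, 1) — the answer is frame-independent, so this choice is without loss of generality.
1. S is the centroid of triangle BCM ⇒ S = (1/3, 1/3)
2. R lies on line SC with SR:RC = 4:3 ⇒ R = (1/7, 1/7)
3. Z lies on line MS with MZ:ZS = 1:2 ⇒ Z = (7/9, 1/9)
4. A is the intersection of line ZR and line BM ⇒ A = (17/19, 2/19)
A = B + t·(M−B) with t = 17/19, so BA:AM = t:(1−t) = 17/19:2/19

BA:AM = 17/2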